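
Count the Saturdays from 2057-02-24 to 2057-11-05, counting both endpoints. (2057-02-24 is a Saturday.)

2057-02-24 is a Saturday; the first Saturday on or after it is 2057-02-24.
From 2057-02-24 to 2057-11-05: 4 + 31 + 30 + 31 + 30 + 31 + 31 + 30 + 31 + 5 = 254 days (rest of February, March, April, May, June, July, August, September, October, November).
254 ÷ 7 = 36 full weeks with remainder 2, so 36 more Saturdays after the first → 37.

37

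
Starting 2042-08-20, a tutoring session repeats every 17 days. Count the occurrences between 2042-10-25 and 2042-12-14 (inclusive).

3

Occurrences land 17·i days after 2042-08-20 for i = 0, 1, 2, …
2042-10-25 is 66 days after the start; 66 ÷ 17 = 3 remainder 15; since the remainder is 15, round up to i = 4. First occurrence in the window: #5 on 2042-10-27 (4×17 = 68 days in).
2042-12-14 is 116 days after the start; 116 ÷ 17 = 6 remainder 14. Last occurrence in the window: #7 on 2042-11-30.
Occurrences #5 through #7: 3 in total.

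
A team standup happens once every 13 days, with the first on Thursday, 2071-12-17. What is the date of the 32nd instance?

2073-01-23

The 32nd occurrence is 31 intervals after the first: 31 × 13 = 403 days after 2071-12-17.
December has 31 days — 14 days to the end of December leaves 389.
January has 31 days (358 left).
February has 29 days (329 left).
March has 31 days (298 left).
April has 30 days (268 left).
May has 31 days (237 left).
June has 30 days (207 left).
July has 31 days (176 left).
August has 31 days (145 left).
September has 30 days (115 left).
October has 31 days (84 left).
November has 30 days (54 left).
December has 31 days (23 left).
23 days into January → 2073-01-23.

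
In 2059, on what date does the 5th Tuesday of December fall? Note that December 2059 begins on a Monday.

December 2059 begins on a Monday, so the first Tuesday is December 2 (1 day later).
The 5th Tuesday is 4 weeks later: 2 + 28 = 30.

December 30, 2059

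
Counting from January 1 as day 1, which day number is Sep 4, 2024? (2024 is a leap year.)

248

Days in months before Sep: 31 + 29 + 31 + 30 + 31 + 30 + 31 + 31 = 244.
Plus 4 days into Sep → day 248.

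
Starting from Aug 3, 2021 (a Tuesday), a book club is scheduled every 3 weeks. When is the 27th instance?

The 27th occurrence is 26 intervals after the first: 26 × 21 = 546 days after Aug 3, 2021.
Aug has 31 days — 28 days to the end of Aug leaves 518.
From end of Aug to end of 2021 is 122 days (396 left).
2022 has 365 days (31 left).
31 days into Jan → Jan 31, 2023.

Jan 31, 2023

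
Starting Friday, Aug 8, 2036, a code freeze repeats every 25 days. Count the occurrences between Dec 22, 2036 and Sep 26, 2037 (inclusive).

11

Occurrences land 25·i days after Aug 8, 2036 for i = 0, 1, 2, …
Dec 22, 2036 is 136 days after the start; 136 ÷ 25 = 5 remainder 11; since the remainder is 11, round up to i = 6. First occurrence in the window: #7 on Jan 5, 2037 (6×25 = 150 days in).
Sep 26, 2037 is 414 days after the start; 414 ÷ 25 = 16 remainder 14. Last occurrence in the window: #17 on Sep 12, 2037.
Occurrences #7 through #17: 11 in total.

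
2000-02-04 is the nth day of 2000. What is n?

35

Days in months before February: 31 = 31.
Plus 4 days into February → day 35.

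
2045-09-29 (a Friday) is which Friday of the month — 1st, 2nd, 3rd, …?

5th

Day 29 falls in week ⌈29/7⌉ of the month.
Days 1–7 hold the 1st Friday, 8–14 the 2nd, 15–21 the 3rd, 22–28 the 4th, 29–31 the 5th.
29 is in the range for the 5th.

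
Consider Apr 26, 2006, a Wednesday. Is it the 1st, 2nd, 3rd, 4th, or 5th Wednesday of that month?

4th

Day 26 falls in week ⌈26/7⌉ of the month.
Days 1–7 hold the 1st Wednesday, 8–14 the 2nd, 15–21 the 3rd, 22–28 the 4th, 29–31 the 5th.
26 is in the range for the 4th.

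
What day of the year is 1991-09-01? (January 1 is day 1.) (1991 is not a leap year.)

244

Days in months before September: 31 + 28 + 31 + 30 + 31 + 30 + 31 + 31 = 243.
Plus 1 day into September → day 244.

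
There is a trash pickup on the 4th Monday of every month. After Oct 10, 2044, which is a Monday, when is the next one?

Oct 2044 starts on a Saturday; its first Monday is the 3rd, so the 4th Monday is the 24th — Oct 24, 2044.
Oct 24, 2044 is after Oct 10, 2044, so that is the next one.

Oct 24, 2044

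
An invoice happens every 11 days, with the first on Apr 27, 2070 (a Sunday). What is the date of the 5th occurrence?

Jun 10, 2070

The 5th occurrence is 4 intervals after the first: 4 × 11 = 44 days after Apr 27, 2070.
Apr has 30 days — 3 days to the end of Apr leaves 41.
May has 31 days (10 left).
10 days into Jun → Jun 10, 2070.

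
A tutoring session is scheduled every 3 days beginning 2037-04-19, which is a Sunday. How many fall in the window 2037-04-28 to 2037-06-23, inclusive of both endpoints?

19

Occurrences land 3·i days after 2037-04-19 for i = 0, 1, 2, …
2037-04-28 is 9 days after the start; 9 ÷ 3 = 3 remainder 0. First occurrence in the window: #4 on 2037-04-28 (3×3 = 9 days in).
2037-06-23 is 65 days after the start; 65 ÷ 3 = 21 remainder 2. Last occurrence in the window: #22 on 2037-06-21.
Occurrences #4 through #22: 19 in total.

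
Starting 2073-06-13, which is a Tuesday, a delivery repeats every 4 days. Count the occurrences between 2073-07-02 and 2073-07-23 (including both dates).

6

Occurrences land 4·i days after 2073-06-13 for i = 0, 1, 2, …
2073-07-02 is 19 days after the start; 19 ÷ 4 = 4 remainder 3; since the remainder is 3, round up to i = 5. First occurrence in the window: #6 on 2073-07-03 (5×4 = 20 days in).
2073-07-23 is 40 days after the start; 40 ÷ 4 = 10 remainder 0. Last occurrence in the window: #11 on 2073-07-23.
Occurrences #6 through #11: 6 in total.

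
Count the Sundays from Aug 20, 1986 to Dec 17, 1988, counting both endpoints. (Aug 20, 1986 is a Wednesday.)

Aug 20, 1986 is a Wednesday; the first Sunday on or after it is Aug 24, 1986 (4 days later).
From Aug 24, 1986 to Dec 17, 1988: 129 + 365 + 352 = 846 days (rest of 1986, 1987, to Dec 17, 1988 in 1988).
846 ÷ 7 = 120 full weeks with remainder 6, so 120 more Sundays after the first → 121.

121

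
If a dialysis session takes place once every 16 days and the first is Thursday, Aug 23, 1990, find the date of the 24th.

Aug 26, 1991

The 24th occurrence is 23 intervals after the first: 23 × 16 = 368 days after Aug 23, 1990.
Aug has 31 days — 8 days to the end of Aug leaves 360.
Sep has 30 days (330 left).
Oct has 31 days (299 left).
Nov has 30 days (269 left).
Dec has 31 days (238 left).
Jan has 31 days (207 left).
Feb has 28 days (179 left).
Mar has 31 days (148 left).
Apr has 30 days (118 left).
May has 31 days (87 left).
Jun has 30 days (57 left).
Jul has 31 days (26 left).
26 days into Aug → Aug 26, 1991.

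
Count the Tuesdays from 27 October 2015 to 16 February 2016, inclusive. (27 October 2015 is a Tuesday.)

27 October 2015 is a Tuesday; the first Tuesday on or after it is 27 October 2015.
From 27 October 2015 to 16 February 2016: 4 + 30 + 31 + 31 + 16 = 112 days (rest of October, November, December, January, February).
112 ÷ 7 = 16 full weeks with remainder 0, so 16 more Tuesdays after the first → 17.

17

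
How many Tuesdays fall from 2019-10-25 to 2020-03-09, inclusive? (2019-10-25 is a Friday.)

19

2019-10-25 is a Friday; the first Tuesday on or after it is 2019-10-29 (4 days later).
From 2019-10-29 to 2020-03-09: 2 + 30 + 31 + 31 + 29 + 9 = 132 days (rest of October, November, December, January, February, March).
132 ÷ 7 = 18 full weeks with remainder 6, so 18 more Tuesdays after the first → 19.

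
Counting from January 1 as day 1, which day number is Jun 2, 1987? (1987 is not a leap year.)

153

Days in months before Jun: 31 + 28 + 31 + 30 + 31 = 151.
Plus 2 days into Jun → day 153.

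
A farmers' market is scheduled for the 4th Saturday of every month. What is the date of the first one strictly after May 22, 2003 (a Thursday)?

May 24, 2003

May 2003 starts on a Thursday; its first Saturday is the 3rd, so the 4th Saturday is the 24th — May 24, 2003.
May 24, 2003 is after May 22, 2003, so that is the next one.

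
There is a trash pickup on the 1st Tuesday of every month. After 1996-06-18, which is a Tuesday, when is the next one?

June 1996 starts on a Saturday, so its 1st Tuesday is 1996-06-04 (3 days in).
That is not after 1996-06-18, so look at July 1996.
July 1996 starts on a Monday, so its 1st Tuesday is 1996-07-02 (1 day in).

1996-07-02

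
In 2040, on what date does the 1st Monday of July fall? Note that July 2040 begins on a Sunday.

July 2040 begins on a Sunday, so the first Monday is July 2 (1 day later).

July 2, 2040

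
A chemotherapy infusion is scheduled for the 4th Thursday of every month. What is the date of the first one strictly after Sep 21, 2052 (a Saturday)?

Sep 26, 2052

Sep 2052 starts on a Sunday; its first Thursday is the 5th, so the 4th Thursday is the 26th — Sep 26, 2052.
Sep 26, 2052 is after Sep 21, 2052, so that is the next one.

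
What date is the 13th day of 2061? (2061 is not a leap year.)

2061-01-13

13 into January → January 13.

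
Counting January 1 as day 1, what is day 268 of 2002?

2002-09-25

January has 31 days (268 − 31 = 237 remain).
February has 28 days (237 − 28 = 209 remain).
March has 31 days (209 − 31 = 178 remain).
April has 30 days (178 − 30 = 148 remain).
May has 31 days (148 − 31 = 117 remain).
June has 30 days (117 − 30 = 87 remain).
July has 31 days (87 − 31 = 56 remain).
August has 31 days (56 − 31 = 25 remain).
25 into September → September 25.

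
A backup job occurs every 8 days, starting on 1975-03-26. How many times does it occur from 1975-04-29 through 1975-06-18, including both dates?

6

Occurrences land 8·i days after 1975-03-26 for i = 0, 1, 2, …
1975-04-29 is 34 days after the start; 34 ÷ 8 = 4 remainder 2; since the remainder is 2, round up to i = 5. First occurrence in the window: #6 on 1975-05-05 (5×8 = 40 days in).
1975-06-18 is 84 days after the start; 84 ÷ 8 = 10 remainder 4. Last occurrence in the window: #11 on 1975-06-14.
Occurrences #6 through #11: 6 in total.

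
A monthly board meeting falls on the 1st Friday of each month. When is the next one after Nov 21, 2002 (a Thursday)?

Nov 2002 starts on a Friday, so its 1st Friday is Nov 1, 2002.
That is not after Nov 21, 2002, so look at Dec 2002.
Dec 2002 starts on a Sunday, so its 1st Friday is Dec 6, 2002 (5 days in).

Dec 6, 2002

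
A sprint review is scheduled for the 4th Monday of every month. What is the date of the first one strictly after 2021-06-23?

2021-06-28

June 2021 starts on a Tuesday; its first Monday is the 7th, so the 4th Monday is the 28th — 2021-06-28.
2021-06-28 is after 2021-06-23, so that is the next one.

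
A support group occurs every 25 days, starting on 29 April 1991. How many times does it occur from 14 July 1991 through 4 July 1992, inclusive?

14

Occurrences land 25·i days after 29 April 1991 for i = 0, 1, 2, …
14 July 1991 is 76 days after the start; 76 ÷ 25 = 3 remainder 1; since the remainder is 1, round up to i = 4. First occurrence in the window: #5 on 7 August 1991 (4×25 = 100 days in).
4 July 1992 is 432 days after the start; 432 ÷ 25 = 17 remainder 7. Last occurrence in the window: #18 on 27 June 1992.
Occurrences #5 through #18: 14 in total.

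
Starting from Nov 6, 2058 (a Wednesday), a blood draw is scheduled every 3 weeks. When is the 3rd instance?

Dec 18, 2058

The 3rd occurrence is 2 intervals after the first: 2 × 21 = 42 days after Nov 6, 2058.
Nov has 30 days — 24 days to the end of Nov leaves 18.
18 days into Dec → Dec 18, 2058.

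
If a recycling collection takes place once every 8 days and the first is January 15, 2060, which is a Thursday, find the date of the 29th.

The 29th occurrence is 28 intervals after the first: 28 × 8 = 224 days after January 15, 2060.
January has 31 days — 16 days to the end of January leaves 208.
February has 29 days (179 left).
March has 31 days (148 left).
April has 30 days (118 left).
May has 31 days (87 left).
June has 30 days (57 left).
July has 31 days (26 left).
26 days into August → August 26, 2060.

August 26, 2060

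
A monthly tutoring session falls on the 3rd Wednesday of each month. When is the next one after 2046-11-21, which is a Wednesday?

November 2046 starts on a Thursday; its first Wednesday is the 7th, so the 3rd Wednesday is the 21st — 2046-11-21.
That is not after 2046-11-21, so look at December 2046.
December 2046 starts on a Saturday; its first Wednesday is the 5th, so the 3rd Wednesday is the 19th — 2046-12-19.

2046-12-19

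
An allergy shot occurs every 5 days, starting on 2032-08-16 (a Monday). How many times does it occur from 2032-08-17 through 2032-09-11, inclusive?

5

Occurrences land 5·i days after 2032-08-16 for i = 0, 1, 2, …
2032-08-17 is 1 day after the start; 1 ÷ 5 = 0 remainder 1; since the remainder is 1, round up to i = 1. First occurrence in the window: #2 on 2032-08-21 (1×5 = 5 days in).
2032-09-11 is 26 days after the start; 26 ÷ 5 = 5 remainder 1. Last occurrence in the window: #6 on 2032-09-10.
Occurrences #2 through #6: 5 in total.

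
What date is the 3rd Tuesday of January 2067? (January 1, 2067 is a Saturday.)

January 2067 begins on a Saturday, so the first Tuesday is January 4 (3 days later).
The 3rd Tuesday is 2 weeks later: 4 + 14 = 18.

18 January 2067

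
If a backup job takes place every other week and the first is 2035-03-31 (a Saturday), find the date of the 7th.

The 7th occurrence is 6 intervals after the first: 6 × 14 = 84 days after 2035-03-31.
March has 31 days — 0 days to the end of March leaves 84.
April has 30 days (54 left).
May has 31 days (23 left).
23 days into June → 2035-06-23.

2035-06-23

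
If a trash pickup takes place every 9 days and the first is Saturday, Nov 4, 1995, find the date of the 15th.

Mar 9, 1996

The 15th occurrence is 14 intervals after the first: 14 × 9 = 126 days after Nov 4, 1995.
Nov has 30 days — 26 days to the end of Nov leaves 100.
Dec has 31 days (69 left).
Jan has 31 days (38 left).
Feb has 29 days (9 left).
9 days into Mar → Mar 9, 1996.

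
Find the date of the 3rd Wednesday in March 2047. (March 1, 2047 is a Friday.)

2047-03-20

March 2047 begins on a Friday, so the first Wednesday is March 6 (5 days later).
The 3rd Wednesday is 2 weeks later: 6 + 14 = 20.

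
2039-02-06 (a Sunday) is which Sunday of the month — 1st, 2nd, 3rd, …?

1st

Day 6 falls in week ⌈6/7⌉ of the month.
Days 1–7 hold the 1st Sunday, 8–14 the 2nd, 15–21 the 3rd, 22–28 the 4th, 29–31 the 5th.
6 is in the range for the 1st.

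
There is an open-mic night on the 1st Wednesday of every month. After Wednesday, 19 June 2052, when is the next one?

3 July 2052

June 2052 starts on a Saturday, so its 1st Wednesday is 5 June 2052 (4 days in).
That is not after 19 June 2052, so look at July 2052.
July 2052 starts on a Monday, so its 1st Wednesday is 3 July 2052 (2 days in).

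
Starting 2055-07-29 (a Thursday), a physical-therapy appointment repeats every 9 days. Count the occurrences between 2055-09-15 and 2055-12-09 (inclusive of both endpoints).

Occurrences land 9·i days after 2055-07-29 for i = 0, 1, 2, …
2055-09-15 is 48 days after the start; 48 ÷ 9 = 5 remainder 3; since the remainder is 3, round up to i = 6. First occurrence in the window: #7 on 2055-09-21 (6×9 = 54 days in).
2055-12-09 is 133 days after the start; 133 ÷ 9 = 14 remainder 7. Last occurrence in the window: #15 on 2055-12-02.
Occurrences #7 through #15: 9 in total.

9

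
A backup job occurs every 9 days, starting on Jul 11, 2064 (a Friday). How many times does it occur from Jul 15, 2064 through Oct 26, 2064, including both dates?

11

Occurrences land 9·i days after Jul 11, 2064 for i = 0, 1, 2, …
Jul 15, 2064 is 4 days after the start; 4 ÷ 9 = 0 remainder 4; since the remainder is 4, round up to i = 1. First occurrence in the window: #2 on Jul 20, 2064 (1×9 = 9 days in).
Oct 26, 2064 is 107 days after the start; 107 ÷ 9 = 11 remainder 8. Last occurrence in the window: #12 on Oct 18, 2064.
Occurrences #2 through #12: 11 in total.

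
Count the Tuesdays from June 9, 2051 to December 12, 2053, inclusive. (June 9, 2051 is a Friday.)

131

June 9, 2051 is a Friday; the first Tuesday on or after it is June 13, 2051 (4 days later).
From June 13, 2051 to December 12, 2053: 201 + 366 + 346 = 913 days (rest of 2051, 2052, to December 12, 2053 in 2053).
913 ÷ 7 = 130 full weeks with remainder 3, so 130 more Tuesdays after the first → 131.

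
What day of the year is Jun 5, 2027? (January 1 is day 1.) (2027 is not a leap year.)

156

Days in months before Jun: 31 + 28 + 31 + 30 + 31 = 151.
Plus 5 days into Jun → day 156.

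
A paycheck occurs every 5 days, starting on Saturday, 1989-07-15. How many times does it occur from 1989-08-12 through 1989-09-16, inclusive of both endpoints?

Occurrences land 5·i days after 1989-07-15 for i = 0, 1, 2, …
1989-08-12 is 28 days after the start; 28 ÷ 5 = 5 remainder 3; since the remainder is 3, round up to i = 6. First occurrence in the window: #7 on 1989-08-14 (6×5 = 30 days in).
1989-09-16 is 63 days after the start; 63 ÷ 5 = 12 remainder 3. Last occurrence in the window: #13 on 1989-09-13.
Occurrences #7 through #13: 7 in total.

7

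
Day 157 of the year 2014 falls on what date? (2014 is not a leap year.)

June 6, 2014

January has 31 days (157 − 31 = 126 remain).
February has 28 days (126 − 28 = 98 remain).
March has 31 days (98 − 31 = 67 remain).
April has 30 days (67 − 30 = 37 remain).
May has 31 days (37 − 31 = 6 remain).
6 into June → June 6.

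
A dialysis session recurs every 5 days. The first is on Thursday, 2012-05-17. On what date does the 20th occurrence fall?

2012-08-20

The 20th occurrence is 19 intervals after the first: 19 × 5 = 95 days after 2012-05-17.
May has 31 days — 14 days to the end of May leaves 81.
June has 30 days (51 left).
July has 31 days (20 left).
20 days into August → 2012-08-20.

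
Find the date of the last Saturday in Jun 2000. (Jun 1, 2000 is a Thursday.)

Jun 24, 2000

Jun 2000 begins on a Thursday, so the first Saturday is Jun 3 (2 days later).
Jun 2000 has 30 days. Adding weeks: 3, 10, 17, 24 — the last one ≤ 30 is the 24th.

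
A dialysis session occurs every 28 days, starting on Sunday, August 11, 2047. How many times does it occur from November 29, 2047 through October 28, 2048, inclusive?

Occurrences land 28·i days after August 11, 2047 for i = 0, 1, 2, …
November 29, 2047 is 110 days after the start; 110 ÷ 28 = 3 remainder 26; since the remainder is 26, round up to i = 4. First occurrence in the window: #5 on December 1, 2047 (4×28 = 112 days in).
October 28, 2048 is 444 days after the start; 444 ÷ 28 = 15 remainder 24. Last occurrence in the window: #16 on October 4, 2048.
Occurrences #5 through #16: 12 in total.

12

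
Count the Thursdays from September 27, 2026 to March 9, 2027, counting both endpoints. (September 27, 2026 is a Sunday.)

23

September 27, 2026 is a Sunday; the first Thursday on or after it is October 1, 2026 (4 days later).
From October 1, 2026 to March 9, 2027: 30 + 30 + 31 + 31 + 28 + 9 = 159 days (rest of October, November, December, January, February, March).
159 ÷ 7 = 22 full weeks with remainder 5, so 22 more Thursdays after the first → 23.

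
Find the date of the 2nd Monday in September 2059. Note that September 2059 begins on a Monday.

2059-09-08

September 2059 begins on a Monday, so the first Monday is September 1.
The 2nd Monday is 1 weeks later: 1 + 7 = 8.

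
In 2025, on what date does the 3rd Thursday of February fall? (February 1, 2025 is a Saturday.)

February 2025 begins on a Saturday, so the first Thursday is February 6 (5 days later).
The 3rd Thursday is 2 weeks later: 6 + 14 = 20.

20 February 2025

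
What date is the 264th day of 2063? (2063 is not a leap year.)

21 September 2063

January has 31 days (264 − 31 = 233 remain).
February has 28 days (233 − 28 = 205 remain).
March has 31 days (205 − 31 = 174 remain).
April has 30 days (174 − 30 = 144 remain).
May has 31 days (144 − 31 = 113 remain).
June has 30 days (113 − 30 = 83 remain).
July has 31 days (83 − 31 = 52 remain).
August has 31 days (52 − 31 = 21 remain).
21 into September → September 21.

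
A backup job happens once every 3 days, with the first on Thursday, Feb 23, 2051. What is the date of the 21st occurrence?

The 21st occurrence is 20 intervals after the first: 20 × 3 = 60 days after Feb 23, 2051.
Feb has 28 days — 5 days to the end of Feb leaves 55.
Mar has 31 days (24 left).
24 days into Apr → Apr 24, 2051.

Apr 24, 2051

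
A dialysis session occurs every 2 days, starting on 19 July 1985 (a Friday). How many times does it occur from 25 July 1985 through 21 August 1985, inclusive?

14

Occurrences land 2·i days after 19 July 1985 for i = 0, 1, 2, …
25 July 1985 is 6 days after the start; 6 ÷ 2 = 3 remainder 0. First occurrence in the window: #4 on 25 July 1985 (3×2 = 6 days in).
21 August 1985 is 33 days after the start; 33 ÷ 2 = 16 remainder 1. Last occurrence in the window: #17 on 20 August 1985.
Occurrences #4 through #17: 14 in total.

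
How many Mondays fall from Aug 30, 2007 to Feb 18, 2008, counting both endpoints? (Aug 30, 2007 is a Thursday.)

Aug 30, 2007 is a Thursday; the first Monday on or after it is Sep 3, 2007 (4 days later).
From Sep 3, 2007 to Feb 18, 2008: 27 + 31 + 30 + 31 + 31 + 18 = 168 days (rest of Sep, Oct, Nov, Dec, Jan, Feb).
168 ÷ 7 = 24 full weeks with remainder 0, so 24 more Mondays after the first → 25.

25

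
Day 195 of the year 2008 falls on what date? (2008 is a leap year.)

July 13, 2008

January has 31 days (195 − 31 = 164 remain).
February has 29 days (164 − 29 = 135 remain).
March has 31 days (135 − 31 = 104 remain).
April has 30 days (104 − 30 = 74 remain).
May has 31 days (74 − 31 = 43 remain).
June has 30 days (43 − 30 = 13 remain).
13 into July → July 13.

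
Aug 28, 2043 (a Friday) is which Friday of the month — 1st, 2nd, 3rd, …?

4th

Day 28 falls in week ⌈28/7⌉ of the month.
Days 1–7 hold the 1st Friday, 8–14 the 2nd, 15–21 the 3rd, 22–28 the 4th, 29–31 the 5th.
28 is in the range for the 4th.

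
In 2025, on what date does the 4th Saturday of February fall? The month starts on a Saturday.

February 2025 begins on a Saturday, so the first Saturday is February 1.
The 4th Saturday is 3 weeks later: 1 + 21 = 22.

2025-02-22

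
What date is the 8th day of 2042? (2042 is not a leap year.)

8 January 2042

8 into January → January 8.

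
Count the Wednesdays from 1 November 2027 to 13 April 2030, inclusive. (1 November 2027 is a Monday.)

128

1 November 2027 is a Monday; the first Wednesday on or after it is 3 November 2027 (2 days later).
From 3 November 2027 to 13 April 2030: 58 + 366 + 365 + 103 = 892 days (rest of 2027, 2028, 2029, to 13 April 2030 in 2030).
892 ÷ 7 = 127 full weeks with remainder 3, so 127 more Wednesdays after the first → 128.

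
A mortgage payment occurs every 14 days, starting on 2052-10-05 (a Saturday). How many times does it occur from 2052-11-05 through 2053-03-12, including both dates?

Occurrences land 14·i days after 2052-10-05 for i = 0, 1, 2, …
2052-11-05 is 31 days after the start; 31 ÷ 14 = 2 remainder 3; since the remainder is 3, round up to i = 3. First occurrence in the window: #4 on 2052-11-16 (3×14 = 42 days in).
2053-03-12 is 158 days after the start; 158 ÷ 14 = 11 remainder 4. Last occurrence in the window: #12 on 2053-03-08.
Occurrences #4 through #12: 9 in total.

9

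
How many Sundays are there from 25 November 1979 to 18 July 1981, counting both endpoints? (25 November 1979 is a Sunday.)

25 November 1979 is a Sunday; the first Sunday on or after it is 25 November 1979.
From 25 November 1979 to 18 July 1981: 36 + 366 + 199 = 601 days (rest of 1979, 1980, to 18 July 1981 in 1981).
601 ÷ 7 = 85 full weeks with remainder 6, so 85 more Sundays after the first → 86.

86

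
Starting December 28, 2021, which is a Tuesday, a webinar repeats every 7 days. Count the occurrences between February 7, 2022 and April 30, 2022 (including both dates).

Occurrences land 7·i days after December 28, 2021 for i = 0, 1, 2, …
February 7, 2022 is 41 days after the start; 41 ÷ 7 = 5 remainder 6; since the remainder is 6, round up to i = 6. First occurrence in the window: #7 on February 8, 2022 (6×7 = 42 days in).
April 30, 2022 is 123 days after the start; 123 ÷ 7 = 17 remainder 4. Last occurrence in the window: #18 on April 26, 2022.
Occurrences #7 through #18: 12 in total.

12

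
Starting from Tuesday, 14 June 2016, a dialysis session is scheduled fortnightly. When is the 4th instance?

The 4th occurrence is 3 intervals after the first: 3 × 14 = 42 days after 14 June 2016.
June has 30 days — 16 days to the end of June leaves 26.
26 days into July → 26 July 2016.

26 July 2016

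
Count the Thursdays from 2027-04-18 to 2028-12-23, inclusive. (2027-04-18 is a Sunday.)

2027-04-18 is a Sunday; the first Thursday on or after it is 2027-04-22 (4 days later).
From 2027-04-22 to 2028-12-23: 253 + 358 = 611 days (rest of 2027, to 2028-12-23 in 2028).
611 ÷ 7 = 87 full weeks with remainder 2, so 87 more Thursdays after the first → 88.

88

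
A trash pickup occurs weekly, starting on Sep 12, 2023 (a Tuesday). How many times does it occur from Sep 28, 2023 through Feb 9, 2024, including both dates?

Occurrences land 7·i days after Sep 12, 2023 for i = 0, 1, 2, …
Sep 28, 2023 is 16 days after the start; 16 ÷ 7 = 2 remainder 2; since the remainder is 2, round up to i = 3. First occurrence in the window: #4 on Oct 3, 2023 (3×7 = 21 days in).
Feb 9, 2024 is 150 days after the start; 150 ÷ 7 = 21 remainder 3. Last occurrence in the window: #22 on Feb 6, 2024.
Occurrences #4 through #22: 19 in total.

19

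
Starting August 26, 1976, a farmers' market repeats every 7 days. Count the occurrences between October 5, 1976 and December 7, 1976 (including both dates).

9

Occurrences land 7·i days after August 26, 1976 for i = 0, 1, 2, …
October 5, 1976 is 40 days after the start; 40 ÷ 7 = 5 remainder 5; since the remainder is 5, round up to i = 6. First occurrence in the window: #7 on October 7, 1976 (6×7 = 42 days in).
December 7, 1976 is 103 days after the start; 103 ÷ 7 = 14 remainder 5. Last occurrence in the window: #15 on December 2, 1976.
Occurrences #7 through #15: 9 in total.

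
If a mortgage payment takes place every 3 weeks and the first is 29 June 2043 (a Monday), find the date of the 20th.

The 20th occurrence is 19 intervals after the first: 19 × 21 = 399 days after 29 June 2043.
June has 30 days — 1 day to the end of June leaves 398.
July has 31 days (367 left).
August has 31 days (336 left).
September has 30 days (306 left).
October has 31 days (275 left).
November has 30 days (245 left).
December has 31 days (214 left).
January has 31 days (183 left).
February has 29 days (154 left).
March has 31 days (123 left).
April has 30 days (93 left).
May has 31 days (62 left).
June has 30 days (32 left).
July has 31 days (1 left).
1 day into August → 1 August 2044.

1 August 2044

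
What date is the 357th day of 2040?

22 December 2040

January has 31 days (357 − 31 = 326 remain).
February has 29 days (326 − 29 = 297 remain).
March has 31 days (297 − 31 = 266 remain).
April has 30 days (266 − 30 = 236 remain).
May has 31 days (236 − 31 = 205 remain).
June has 30 days (205 − 30 = 175 remain).
July has 31 days (175 − 31 = 144 remain).
August has 31 days (144 − 31 = 113 remain).
September has 30 days (113 − 30 = 83 remain).
October has 31 days (83 − 31 = 52 remain).
November has 30 days (52 − 30 = 22 remain).
22 into December → December 22.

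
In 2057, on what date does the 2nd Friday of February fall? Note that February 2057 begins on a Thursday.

February 9, 2057

February 2057 begins on a Thursday, so the first Friday is February 2 (1 day later).
The 2nd Friday is 1 weeks later: 2 + 7 = 9.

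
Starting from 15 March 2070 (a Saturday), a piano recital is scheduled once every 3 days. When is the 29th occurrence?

The 29th occurrence is 28 intervals after the first: 28 × 3 = 84 days after 15 March 2070.
March has 31 days — 16 days to the end of March leaves 68.
April has 30 days (38 left).
May has 31 days (7 left).
7 days into June → 7 June 2070.

7 June 2070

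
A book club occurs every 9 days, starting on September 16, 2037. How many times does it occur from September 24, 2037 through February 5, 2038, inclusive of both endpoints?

Occurrences land 9·i days after September 16, 2037 for i = 0, 1, 2, …
September 24, 2037 is 8 days after the start; 8 ÷ 9 = 0 remainder 8; since the remainder is 8, round up to i = 1. First occurrence in the window: #2 on September 25, 2037 (1×9 = 9 days in).
February 5, 2038 is 142 days after the start; 142 ÷ 9 = 15 remainder 7. Last occurrence in the window: #16 on January 29, 2038.
Occurrences #2 through #16: 15 in total.

15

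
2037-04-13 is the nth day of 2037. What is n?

Days in months before April: 31 + 28 + 31 = 90.
Plus 13 days into April → day 103.

103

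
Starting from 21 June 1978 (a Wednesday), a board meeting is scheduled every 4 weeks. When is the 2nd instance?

19 July 1978

The 2nd occurrence is 1 interval after the first: 1 × 28 = 28 days after 21 June 1978.
June has 30 days — 9 days to the end of June leaves 19.
19 days into July → 19 July 1978.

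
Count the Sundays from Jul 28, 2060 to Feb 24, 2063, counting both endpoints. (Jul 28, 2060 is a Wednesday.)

Jul 28, 2060 is a Wednesday; the first Sunday on or after it is Aug 1, 2060 (4 days later).
From Aug 1, 2060 to Feb 24, 2063: 152 + 365 + 365 + 55 = 937 days (rest of 2060, 2061, 2062, to Feb 24, 2063 in 2063).
937 ÷ 7 = 133 full weeks with remainder 6, so 133 more Sundays after the first → 134.

134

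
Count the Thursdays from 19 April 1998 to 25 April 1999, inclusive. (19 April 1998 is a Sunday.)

19 April 1998 is a Sunday; the first Thursday on or after it is 23 April 1998 (4 days later).
From 23 April 1998 to 25 April 1999: 252 + 115 = 367 days (rest of 1998, to 25 April 1999 in 1999).
367 ÷ 7 = 52 full weeks with remainder 3, so 52 more Thursdays after the first → 53.

53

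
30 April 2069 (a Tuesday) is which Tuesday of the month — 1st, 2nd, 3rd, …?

5th

Day 30 falls in week ⌈30/7⌉ of the month.
Days 1–7 hold the 1st Tuesday, 8–14 the 2nd, 15–21 the 3rd, 22–28 the 4th, 29–31 the 5th.
30 is in the range for the 5th.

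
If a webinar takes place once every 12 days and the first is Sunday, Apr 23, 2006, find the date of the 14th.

Sep 26, 2006

The 14th occurrence is 13 intervals after the first: 13 × 12 = 156 days after Apr 23, 2006.
Apr has 30 days — 7 days to the end of Apr leaves 149.
May has 31 days (118 left).
Jun has 30 days (88 left).
Jul has 31 days (57 left).
Aug has 31 days (26 left).
26 days into Sep → Sep 26, 2006.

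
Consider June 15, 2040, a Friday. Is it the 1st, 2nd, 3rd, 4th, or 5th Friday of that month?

Day 15 falls in week ⌈15/7⌉ of the month.
Days 1–7 hold the 1st Friday, 8–14 the 2nd, 15–21 the 3rd, 22–28 the 4th, 29–31 the 5th.
15 is in the range for the 3rd.

3rd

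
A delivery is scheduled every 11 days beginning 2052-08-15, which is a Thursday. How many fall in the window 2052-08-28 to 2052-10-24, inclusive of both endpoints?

Occurrences land 11·i days after 2052-08-15 for i = 0, 1, 2, …
2052-08-28 is 13 days after the start; 13 ÷ 11 = 1 remainder 2; since the remainder is 2, round up to i = 2. First occurrence in the window: #3 on 2052-09-06 (2×11 = 22 days in).
2052-10-24 is 70 days after the start; 70 ÷ 11 = 6 remainder 4. Last occurrence in the window: #7 on 2052-10-20.
Occurrences #3 through #7: 5 in total.

5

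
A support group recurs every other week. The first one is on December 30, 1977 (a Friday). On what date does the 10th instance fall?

The 10th occurrence is 9 intervals after the first: 9 × 14 = 126 days after December 30, 1977.
December has 31 days — 1 day to the end of December leaves 125.
January has 31 days (94 left).
February has 28 days (66 left).
March has 31 days (35 left).
April has 30 days (5 left).
5 days into May → May 5, 1978.

May 5, 1978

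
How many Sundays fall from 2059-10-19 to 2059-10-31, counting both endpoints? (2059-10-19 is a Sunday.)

2059-10-19 is a Sunday; the first Sunday on or after it is 2059-10-19.
From 2059-10-19 to 2059-10-31 is 31 − 19 = 12 days.
12 ÷ 7 = 1 full weeks with remainder 5, so 1 more Sundays after the first → 2.

2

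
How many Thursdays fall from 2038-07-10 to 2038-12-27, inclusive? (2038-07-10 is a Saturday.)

2038-07-10 is a Saturday; the first Thursday on or after it is 2038-07-15 (5 days later).
From 2038-07-15 to 2038-12-27: 16 + 31 + 30 + 31 + 30 + 27 = 165 days (rest of July, August, September, October, November, December).
165 ÷ 7 = 23 full weeks with remainder 4, so 23 more Thursdays after the first → 24.

24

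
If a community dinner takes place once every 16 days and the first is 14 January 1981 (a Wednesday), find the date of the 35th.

12 July 1982

The 35th occurrence is 34 intervals after the first: 34 × 16 = 544 days after 14 January 1981.
January has 31 days — 17 days to the end of January leaves 527.
From end of January to end of 1981 is 334 days (193 left).
January has 31 days (162 left).
February has 28 days (134 left).
March has 31 days (103 left).
April has 30 days (73 left).
May has 31 days (42 left).
June has 30 days (12 left).
12 days into July → 12 July 1982.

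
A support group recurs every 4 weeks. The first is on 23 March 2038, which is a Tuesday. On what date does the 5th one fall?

13 July 2038

The 5th occurrence is 4 intervals after the first: 4 × 28 = 112 days after 23 March 2038.
March has 31 days — 8 days to the end of March leaves 104.
April has 30 days (74 left).
May has 31 days (43 left).
June has 30 days (13 left).
13 days into July → 13 July 2038.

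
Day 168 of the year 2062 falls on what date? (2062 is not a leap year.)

January has 31 days (168 − 31 = 137 remain).
February has 28 days (137 − 28 = 109 remain).
March has 31 days (109 − 31 = 78 remain).
April has 30 days (78 − 30 = 48 remain).
May has 31 days (48 − 31 = 17 remain).
17 into June → June 17.

17 June 2062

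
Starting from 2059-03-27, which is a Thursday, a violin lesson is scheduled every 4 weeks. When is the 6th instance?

2059-08-14

The 6th occurrence is 5 intervals after the first: 5 × 28 = 140 days after 2059-03-27.
March has 31 days — 4 days to the end of March leaves 136.
April has 30 days (106 left).
May has 31 days (75 left).
June has 30 days (45 left).
July has 31 days (14 left).
14 days into August → 2059-08-14.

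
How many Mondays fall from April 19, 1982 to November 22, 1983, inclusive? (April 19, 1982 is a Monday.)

April 19, 1982 is a Monday; the first Monday on or after it is April 19, 1982.
From April 19, 1982 to November 22, 1983: 256 + 326 = 582 days (rest of 1982, to November 22, 1983 in 1983).
582 ÷ 7 = 83 full weeks with remainder 1, so 83 more Mondays after the first → 84.

84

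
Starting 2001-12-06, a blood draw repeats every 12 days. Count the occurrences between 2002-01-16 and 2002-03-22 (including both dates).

Occurrences land 12·i days after 2001-12-06 for i = 0, 1, 2, …
2002-01-16 is 41 days after the start; 41 ÷ 12 = 3 remainder 5; since the remainder is 5, round up to i = 4. First occurrence in the window: #5 on 2002-01-23 (4×12 = 48 days in).
2002-03-22 is 106 days after the start; 106 ÷ 12 = 8 remainder 10. Last occurrence in the window: #9 on 2002-03-12.
Occurrences #5 through #9: 5 in total.

5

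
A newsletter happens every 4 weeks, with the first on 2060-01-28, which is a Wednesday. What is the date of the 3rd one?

2060-03-24

The 3rd occurrence is 2 intervals after the first: 2 × 28 = 56 days after 2060-01-28.
January has 31 days — 3 days to the end of January leaves 53.
February has 29 days (24 left).
24 days into March → 2060-03-24.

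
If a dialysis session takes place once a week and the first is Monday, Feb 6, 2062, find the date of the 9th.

Apr 3, 2062

The 9th occurrence is 8 intervals after the first: 8 × 7 = 56 days after Feb 6, 2062.
Feb has 28 days — 22 days to the end of Feb leaves 34.
Mar has 31 days (3 left).
3 days into Apr → Apr 3, 2062.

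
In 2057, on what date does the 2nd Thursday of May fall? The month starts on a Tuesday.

10 May 2057

May 2057 begins on a Tuesday, so the first Thursday is May 3 (2 days later).
The 2nd Thursday is 1 weeks later: 3 + 7 = 10.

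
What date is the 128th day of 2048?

2048-05-07

January has 31 days (128 − 31 = 97 remain).
February has 29 days (97 − 29 = 68 remain).
March has 31 days (68 − 31 = 37 remain).
April has 30 days (37 − 30 = 7 remain).
7 into May → May 7.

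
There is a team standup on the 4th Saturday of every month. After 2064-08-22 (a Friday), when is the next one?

2064-08-23

August 2064 starts on a Friday; its first Saturday is the 2nd, so the 4th Saturday is the 23rd — 2064-08-23.
2064-08-23 is after 2064-08-22, so that is the next one.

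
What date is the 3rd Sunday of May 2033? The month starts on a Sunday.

May 2033 begins on a Sunday, so the first Sunday is May 1.
The 3rd Sunday is 2 weeks later: 1 + 14 = 15.

May 15, 2033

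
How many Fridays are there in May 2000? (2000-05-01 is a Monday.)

4

2000-05-01 is a Monday; the first Friday on or after it is 2000-05-05 (4 days later).
From 2000-05-05 to 2000-05-31 is 31 − 5 = 26 days.
26 ÷ 7 = 3 full weeks with remainder 5, so 3 more Fridays after the first → 4.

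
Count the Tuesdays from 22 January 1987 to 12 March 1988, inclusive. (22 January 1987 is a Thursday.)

22 January 1987 is a Thursday; the first Tuesday on or after it is 27 January 1987 (5 days later).
From 27 January 1987 to 12 March 1988: 338 + 72 = 410 days (rest of 1987, to 12 March 1988 in 1988).
410 ÷ 7 = 58 full weeks with remainder 4, so 58 more Tuesdays after the first → 59.

59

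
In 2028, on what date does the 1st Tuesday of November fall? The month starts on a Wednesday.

November 2028 begins on a Wednesday, so the first Tuesday is November 7 (6 days later).

7 November 2028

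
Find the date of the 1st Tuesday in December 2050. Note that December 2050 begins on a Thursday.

December 2050 begins on a Thursday, so the first Tuesday is December 6 (5 days later).

2050-12-06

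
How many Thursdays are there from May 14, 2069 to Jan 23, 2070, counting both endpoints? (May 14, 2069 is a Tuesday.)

37

May 14, 2069 is a Tuesday; the first Thursday on or after it is May 16, 2069 (2 days later).
From May 16, 2069 to Jan 23, 2070: 15 + 30 + 31 + 31 + 30 + 31 + 30 + 31 + 23 = 252 days (rest of May, Jun, Jul, Aug, Sep, Oct, Nov, Dec, Jan).
252 ÷ 7 = 36 full weeks with remainder 0, so 36 more Thursdays after the first → 37.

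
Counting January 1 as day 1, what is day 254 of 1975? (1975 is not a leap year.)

January has 31 days (254 − 31 = 223 remain).
February has 28 days (223 − 28 = 195 remain).
March has 31 days (195 − 31 = 164 remain).
April has 30 days (164 − 30 = 134 remain).
May has 31 days (134 − 31 = 103 remain).
June has 30 days (103 − 30 = 73 remain).
July has 31 days (73 − 31 = 42 remain).
August has 31 days (42 − 31 = 11 remain).
11 into September → September 11.

September 11, 1975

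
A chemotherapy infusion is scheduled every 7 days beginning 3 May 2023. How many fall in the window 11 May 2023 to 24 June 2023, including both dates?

6

Occurrences land 7·i days after 3 May 2023 for i = 0, 1, 2, …
11 May 2023 is 8 days after the start; 8 ÷ 7 = 1 remainder 1; since the remainder is 1, round up to i = 2. First occurrence in the window: #3 on 17 May 2023 (2×7 = 14 days in).
24 June 2023 is 52 days after the start; 52 ÷ 7 = 7 remainder 3. Last occurrence in the window: #8 on 21 June 2023.
Occurrences #3 through #8: 6 in total.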